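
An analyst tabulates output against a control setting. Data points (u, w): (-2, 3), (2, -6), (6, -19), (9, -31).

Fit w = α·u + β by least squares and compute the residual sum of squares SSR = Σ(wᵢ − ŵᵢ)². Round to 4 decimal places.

SSR = 9.4764

From the data, Σu·u = 125, Σu = 15, Σ1 = 4.
Moment sums: Σu·w = -411, Σw = -53.
AᵀA·[α, β]ᵀ = Aᵀw becomes [[125, 15]; [15, 4]]·[α, β]ᵀ = [-411, -53]ᵀ.
det = 125·4 − 15² = 275.
α = ((-411)·4 − 15·(-53))/275 = -849/275; β = (125·(-53) − 15·(-411))/275 = -92/55.
Residuals: -413/275, 508/275, 329/275, -424/275; SSR = 2606/275.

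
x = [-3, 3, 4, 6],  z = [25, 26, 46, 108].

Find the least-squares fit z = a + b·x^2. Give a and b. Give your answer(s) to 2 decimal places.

Setting ∂/∂a … = 0 gives: 4·a + 70·b = 205;  70·a + 1714·b = 5083.
(Σ1 = 4, Σx^2 = 70, Σx^2·x^2 = 1714, Σz = 205, Σx^2·z = 5083.)
Eliminating b: 1714·(row 1) − 70·(row 2) gives 1956·a = 1714·205 − 70·5083 = -4440, so a = -370/163.
Then b = (5083 − 70·(-370/163))/1714 = 997/326.

a = -2.27, b = 3.06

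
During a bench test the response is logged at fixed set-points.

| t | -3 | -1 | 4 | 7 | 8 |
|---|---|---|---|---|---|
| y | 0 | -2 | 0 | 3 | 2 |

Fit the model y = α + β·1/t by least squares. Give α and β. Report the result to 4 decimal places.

Entries of MᵀM: Σ1 = 5, Σ1/t = -137/168, Σ1/t·1/t = 34141/28224.
Moment sums: Σy = 3, Σ1/t·y = 75/28.
Normal equations: [[5, -137/168]; [-137/168, 34141/28224]]·[α, β]ᵀ = [3, 75/28]ᵀ.
Eliminating β: (34141/28224)·(row 1) − (-137/168)·(row 2) gives (2374/441)·α = (34141/28224)·3 − (-137/168)·(75/28) = 7813/1344, so α = 164073/151936.
Then β = ((75/28) − (-137/168)·(164073/151936))/(34141/28224) = 55881/18992.

α = 1.0799, β = 2.9423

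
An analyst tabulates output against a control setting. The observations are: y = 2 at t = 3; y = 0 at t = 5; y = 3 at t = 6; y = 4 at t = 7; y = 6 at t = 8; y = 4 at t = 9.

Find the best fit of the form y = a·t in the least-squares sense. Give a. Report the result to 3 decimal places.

Entries of MᵀM: Σt·t = 264.
For Mᵀy: Σt·y = 136.
MᵀM·[a]ᵀ = Mᵀy becomes [[264]]·[a]ᵀ = [136]ᵀ.
Hence a = 136 / 264 ≈ 0.515152.

a = 0.515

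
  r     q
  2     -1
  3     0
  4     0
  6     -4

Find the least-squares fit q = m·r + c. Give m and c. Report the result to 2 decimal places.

m = -0.83, c = 1.86

From the data, Σr·r = 65, Σr = 15, Σ1 = 4.
Right-hand side: Σr·q = -26, Σq = -5.
Normal equations: [[65, 15]; [15, 4]]·[m, c]ᵀ = [-26, -5]ᵀ.
Δ = 65·4 − 15² = 35.
m = ((-26)·4 − 15·(-5))/35 = -29/35; c = (65·(-5) − 15·(-26))/35 = 13/7.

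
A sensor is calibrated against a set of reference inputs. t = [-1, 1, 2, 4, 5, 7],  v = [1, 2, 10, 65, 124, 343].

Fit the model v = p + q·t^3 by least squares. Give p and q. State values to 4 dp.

Setting ∂/∂p … = 0 gives: 6·p + 540·q = 545;  540·p + 137436·q = 137390.
(Σ1 = 6, Σt^3 = 540, Σt^3·t^3 = 137436, Σv = 545, Σt^3·v = 137390.)
det = 6·137436 − 540² = 533016.
p = (545·137436 − 540·137390)/533016 = 59335/44418; q = (6·137390 − 540·545)/533016 = 22085/22209.

p = 1.3358, q = 0.9944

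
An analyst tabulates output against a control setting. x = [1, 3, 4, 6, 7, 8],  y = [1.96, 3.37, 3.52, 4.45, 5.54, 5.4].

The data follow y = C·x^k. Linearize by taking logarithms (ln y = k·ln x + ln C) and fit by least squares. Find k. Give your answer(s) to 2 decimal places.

k = 0.50

With ln yᵢ as the transformed response and ln xᵢ as the regressor:
Σln x = 8.3020, Σ(ln x)² = 14.4498, Σln y = 8.0376, Σln x·ln y = 12.5924.
Equations: 14.4498·k + 8.3020·ln C = 12.5924;  8.3020·k + 6·ln C = 8.0376.
Δ = 14.4498·6 − (8.3020)² = 17.7753; k = (12.5924·6 − 8.3020·8.0376)/17.7753 = 0.49653, ln C = (14.4498·8.0376 − 8.3020·12.5924)/17.7753 = 0.65257.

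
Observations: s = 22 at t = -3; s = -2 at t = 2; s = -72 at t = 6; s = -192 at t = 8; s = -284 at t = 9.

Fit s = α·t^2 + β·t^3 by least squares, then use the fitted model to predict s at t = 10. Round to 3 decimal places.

Compute the Gram sums: Σt^2·t^2 = 12050, Σt^2·t^3 = 99382, Σt^3·t^3 = 841034.
For Mᵀs: Σt^2·s = -37694, Σt^3·s = -321502.
det = 12050·841034 − 99382² = 257677776.
α = ((-37694)·841034 − 99382·(-321502))/257677776 = 131633/135906; β = (12050·(-321502) − 99382·(-37694))/257677776 = -5333083/10736574.
At t = 10: ŝ = (131633/135906)·(100) + (-5333083/10736574)·(1000) = -2146591150/5368287.

ŝ = -399.865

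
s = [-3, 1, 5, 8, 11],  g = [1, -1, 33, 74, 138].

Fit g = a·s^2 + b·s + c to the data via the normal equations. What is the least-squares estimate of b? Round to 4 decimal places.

b = 1.8097

Forming MᵀM = [[19444, 1942, 220]; [1942, 220, 22]; [220, 22, 5]] and Mᵀg = [22267, 2271, 245]ᵀ gives MᵀM·[a, b, c]ᵀ = Mᵀg.
Row-reducing yields a = 21829/21918, b = 39665/21918, c = -10170/3653.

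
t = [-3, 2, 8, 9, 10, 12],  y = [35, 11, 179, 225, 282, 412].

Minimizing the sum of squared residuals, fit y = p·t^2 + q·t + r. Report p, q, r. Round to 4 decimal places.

p = 3.0133, q = -2.0947, r = 2.0449

Entries of AᵀA: Σt^2·t^2 = 41490, Σt^2·t = 3950, Σt^2 = 402, Σt·t = 402, Σt = 38, Σ1 = 6.
Right-hand side: Σt^2·y = 117568, Σt·y = 11138, Σy = 1144.
Solving the 3×3 system (Gaussian elimination) gives p = 142057/47144, q = -98753/47144, r = 48203/23572.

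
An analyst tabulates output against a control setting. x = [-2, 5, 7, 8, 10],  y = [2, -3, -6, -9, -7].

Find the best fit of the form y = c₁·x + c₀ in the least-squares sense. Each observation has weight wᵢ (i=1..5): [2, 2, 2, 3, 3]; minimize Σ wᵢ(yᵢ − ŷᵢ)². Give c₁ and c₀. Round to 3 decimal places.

c₁ = -0.864, c₀ = 0.163

AᵀWA·[c₁, c₀]ᵀ = AᵀWy reads: 648·c₁ + 74·c₀ = -548;  74·c₁ + 12·c₀ = -62.
det = 648·12 − 74² = 2300.
c₁ = ((-548)·12 − 74·(-62))/2300 = -497/575; c₀ = (648·(-62) − 74·(-548))/2300 = 94/575.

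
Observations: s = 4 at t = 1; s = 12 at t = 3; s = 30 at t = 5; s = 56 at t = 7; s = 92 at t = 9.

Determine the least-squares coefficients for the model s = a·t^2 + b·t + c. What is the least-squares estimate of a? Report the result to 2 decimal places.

The normal system XᵀX·[a, b, c]ᵀ = Xᵀs is [[9669, 1225, 165]; [1225, 165, 25]; [165, 25, 5]]·[a, b, c]ᵀ = [11058, 1410, 194]ᵀ.
Row-reducing yields a = 8/7, b = -3/7, c = 113/35.

a = 1.14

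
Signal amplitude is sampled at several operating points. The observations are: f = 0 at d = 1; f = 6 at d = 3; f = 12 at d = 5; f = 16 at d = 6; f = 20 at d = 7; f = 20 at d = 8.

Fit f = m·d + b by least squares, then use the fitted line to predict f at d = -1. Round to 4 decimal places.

Forming AᵀA = [[184, 30]; [30, 6]] and Aᵀf = [474, 74]ᵀ gives AᵀA·[m, b]ᵀ = Aᵀf.
Eliminating b: 6·(row 1) − 30·(row 2) gives 204·m = 6·474 − 30·74 = 624, so m = 52/17.
Then b = (74 − 30·(52/17))/6 = -151/51.
At d = -1: f̂ = (52/17)·(-1) + (-151/51)·(1) = -307/51.

f̂ = -6.0196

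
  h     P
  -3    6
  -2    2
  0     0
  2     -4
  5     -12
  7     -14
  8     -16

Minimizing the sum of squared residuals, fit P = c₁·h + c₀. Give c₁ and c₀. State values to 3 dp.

Entries of MᵀM: Σh·h = 155, Σh = 17, Σ1 = 7.
Right-hand side: Σh·P = -316, ΣP = -38.
Δ = 155·7 − 17² = 796.
c₁ = ((-316)·7 − 17·(-38))/796 = -783/398; c₀ = (155·(-38) − 17·(-316))/796 = -259/398.

c₁ = -1.967, c₀ = -0.651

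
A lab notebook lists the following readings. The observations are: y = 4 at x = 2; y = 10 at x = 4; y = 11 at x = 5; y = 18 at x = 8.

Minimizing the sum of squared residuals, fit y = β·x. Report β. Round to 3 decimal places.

Sums needed: Σx·x = 109.
Right-hand side: Σx·y = 247.
MᵀM·[β]ᵀ = Mᵀy becomes [[109]]·[β]ᵀ = [247]ᵀ.
Hence β = 247 / 109 ≈ 2.26606.

β = 2.266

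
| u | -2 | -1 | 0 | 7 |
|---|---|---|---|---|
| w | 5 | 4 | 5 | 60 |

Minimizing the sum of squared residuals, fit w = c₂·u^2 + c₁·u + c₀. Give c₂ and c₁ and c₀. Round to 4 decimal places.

With design matrix X, XᵀX = [[2418, 334, 54]; [334, 54, 4]; [54, 4, 4]] and Xᵀw = [2964, 406, 74]ᵀ.
Solving the 3×3 system (Gaussian elimination) gives c₂ = 529/605, c₁ = 5274/3025, c₀ = 14981/3025.

c₂ = 0.8744, c₁ = 1.7435, c₀ = 4.9524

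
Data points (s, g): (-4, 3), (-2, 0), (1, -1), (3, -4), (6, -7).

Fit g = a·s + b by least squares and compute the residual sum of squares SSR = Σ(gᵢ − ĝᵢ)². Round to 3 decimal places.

XᵀX·[a, b]ᵀ = Xᵀg reads: 66·a + 4·b = -67;  4·a + 5·b = -9.
(Σs·s = 66, Σs = 4, Σ1 = 5, Σs·g = -67, Σg = -9.)
Δ = 66·5 − 4² = 314.
a = ((-67)·5 − 4·(-9))/314 = -299/314; b = (66·(-9) − 4·(-67))/314 = -163/157.
Residuals: 36/157, -136/157, 311/314, -33/314, -39/157; SSR = 583/314.

SSR = 1.857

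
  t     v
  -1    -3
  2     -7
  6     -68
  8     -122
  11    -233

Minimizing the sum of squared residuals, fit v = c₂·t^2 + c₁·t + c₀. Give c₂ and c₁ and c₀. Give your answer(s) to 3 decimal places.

c₂ = -1.979, c₁ = 0.618, c₀ = -0.382

Compute the Gram sums: Σt^2·t^2 = 20050, Σt^2·t = 2066, Σt^2 = 226, Σt·t = 226, Σt = 26, Σ1 = 5.
And Σt^2·v = -38480, Σt·v = -3958, Σv = -433.
So XᵀX·[c₂, c₁, c₀]ᵀ = Xᵀv: [[20050, 2066, 226]; [2066, 226, 26]; [226, 26, 5]]·[c₂, c₁, c₀]ᵀ = [-38480, -3958, -433]ᵀ.
Inverting the 3×3 Gram matrix, [c₂, c₁, c₀]ᵀ = [-82009/41448, 25625/41448, -60/157]ᵀ.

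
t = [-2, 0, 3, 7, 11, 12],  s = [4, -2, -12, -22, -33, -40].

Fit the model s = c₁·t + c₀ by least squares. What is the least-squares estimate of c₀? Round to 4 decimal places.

From the data, Σt·t = 327, Σt = 31, Σ1 = 6.
Right-hand side: Σt·s = -1041, Σs = -105.
MᵀM·[c₁, c₀]ᵀ = Mᵀs becomes [[327, 31]; [31, 6]]·[c₁, c₀]ᵀ = [-1041, -105]ᵀ.
Determinant 327·6 − 31² = 1001.
c₁ = ((-1041)·6 − 31·(-105))/1001 = -2991/1001; c₀ = (327·(-105) − 31·(-1041))/1001 = -2064/1001.

c₀ = -2.0619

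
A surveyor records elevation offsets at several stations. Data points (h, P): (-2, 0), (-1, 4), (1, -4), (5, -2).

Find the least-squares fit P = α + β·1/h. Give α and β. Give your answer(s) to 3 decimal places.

α = -0.783, β = -3.771

From the data, Σ1 = 4, Σ1/h = -3/10, Σ1/h·1/h = 229/100.
And ΣP = -2, Σ1/h·P = -42/5.
Eliminating β: (229/100)·(row 1) − (-3/10)·(row 2) gives (907/100)·α = (229/100)·(-2) − (-3/10)·(-42/5) = -71/10, so α = -710/907.
Then β = ((-42/5) − (-3/10)·(-710/907))/(229/100) = -3420/907.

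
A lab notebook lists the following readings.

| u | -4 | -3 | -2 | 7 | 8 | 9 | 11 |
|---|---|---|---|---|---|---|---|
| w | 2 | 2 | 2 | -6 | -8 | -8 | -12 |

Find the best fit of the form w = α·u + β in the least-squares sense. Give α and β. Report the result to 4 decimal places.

α = -0.9053, β = -0.6374

Normal-equation sums: Σu·u = 344, Σu = 26, Σ1 = 7.
Moment sums: Σu·w = -328, Σw = -28.
Δ = 344·7 − 26² = 1732.
α = ((-328)·7 − 26·(-28))/1732 = -392/433; β = (344·(-28) − 26·(-328))/1732 = -276/433.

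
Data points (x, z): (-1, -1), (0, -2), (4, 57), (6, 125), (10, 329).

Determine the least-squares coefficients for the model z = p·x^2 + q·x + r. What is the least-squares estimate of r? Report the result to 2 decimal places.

The normal equations are: 11553·p + 1279·q + 153·r = 38311;  1279·p + 153·q + 19·r = 4269;  153·p + 19·q + 5·r = 508.
(Σx^2·x^2 = 11553, Σx^2·x = 1279, Σx^2 = 153, Σx·x = 153, Σx = 19, Σ1 = 5, Σx^2·z = 38311, Σx·z = 4269, Σz = 508.)
Solving the 3×3 system (Gaussian elimination) gives p = 260127/85684, q = 234109/85684, r = -72003/42842.

r = -1.68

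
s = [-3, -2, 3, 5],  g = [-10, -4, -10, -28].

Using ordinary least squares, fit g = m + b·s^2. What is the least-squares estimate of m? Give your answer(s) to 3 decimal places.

Normal-equation sums: Σ1 = 4, Σs^2 = 47, Σs^2·s^2 = 803.
And Σg = -52, Σs^2·g = -896.
XᵀX·[m, b]ᵀ = Xᵀg becomes [[4, 47]; [47, 803]]·[m, b]ᵀ = [-52, -896]ᵀ.
det = 4·803 − 47² = 1003.
m = ((-52)·803 − 47·(-896))/1003 = 356/1003; b = (4·(-896) − 47·(-52))/1003 = -1140/1003.

m = 0.355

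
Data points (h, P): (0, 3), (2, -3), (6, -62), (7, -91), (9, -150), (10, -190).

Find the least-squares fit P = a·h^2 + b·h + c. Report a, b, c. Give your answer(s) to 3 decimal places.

Setting ∂/∂a … = 0 gives: 20274·a + 2296·b + 270·c = -37853;  2296·a + 270·b + 34·c = -4265;  270·a + 34·b + 6·c = -493.
Row-reducing yields a = -63463/31125, b = 12144/10375, c = 183899/62250.

a = -2.039, b = 1.171, c = 2.954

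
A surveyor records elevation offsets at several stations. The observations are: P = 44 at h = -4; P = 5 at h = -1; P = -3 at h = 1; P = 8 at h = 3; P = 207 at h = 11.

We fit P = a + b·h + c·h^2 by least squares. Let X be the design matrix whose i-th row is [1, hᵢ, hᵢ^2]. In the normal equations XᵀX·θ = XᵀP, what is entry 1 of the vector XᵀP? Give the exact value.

Entry 1 ↔ basis 1, so (XᵀP)_{1} = Σᵢ Pᵢ = (1)·(44) + (1)·(5) + (1)·(-3) + (1)·(8) + (1)·(207) = 261.

261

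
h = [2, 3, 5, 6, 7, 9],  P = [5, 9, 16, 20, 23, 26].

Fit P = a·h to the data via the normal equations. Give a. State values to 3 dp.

a = 3.098

The normal system AᵀA·[a]ᵀ = AᵀP is [[204]]·[a]ᵀ = [632]ᵀ.
a = 632/204 = 3.09804.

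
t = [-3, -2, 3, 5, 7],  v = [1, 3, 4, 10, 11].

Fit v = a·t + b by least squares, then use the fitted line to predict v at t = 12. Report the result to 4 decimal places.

v̂ = 15.2737

From the data, Σt·t = 96, Σt = 10, Σ1 = 5.
Moment sums: Σt·v = 130, Σv = 29.
Normal equations: [[96, 10]; [10, 5]]·[a, b]ᵀ = [130, 29]ᵀ.
det = 96·5 − 10² = 380.
a = (130·5 − 10·29)/380 = 18/19; b = (96·29 − 10·130)/380 = 371/95.
At t = 12: v̂ = (18/19)·(12) + (371/95)·(1) = 1451/95.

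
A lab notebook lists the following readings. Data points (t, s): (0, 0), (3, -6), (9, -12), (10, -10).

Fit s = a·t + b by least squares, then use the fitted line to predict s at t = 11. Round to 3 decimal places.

ŝ = -12.739

The normal equations are: 190·a + 22·b = -226;  22·a + 4·b = -28.
(Σt·t = 190, Σt = 22, Σ1 = 4, Σt·s = -226, Σs = -28.)
Eliminating b: 4·(row 1) − 22·(row 2) gives 276·a = 4·(-226) − 22·(-28) = -288, so a = -24/23.
Then b = ((-28) − 22·(-24/23))/4 = -29/23.
At t = 11: ŝ = (-24/23)·(11) + (-29/23)·(1) = -293/23.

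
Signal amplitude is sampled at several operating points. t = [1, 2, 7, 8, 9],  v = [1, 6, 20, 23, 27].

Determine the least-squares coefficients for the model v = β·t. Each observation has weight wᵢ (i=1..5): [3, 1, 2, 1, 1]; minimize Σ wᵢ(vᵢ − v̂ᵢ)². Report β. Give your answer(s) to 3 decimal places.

The normal system MᵀWM·[β]ᵀ = MᵀWv is [[250]]·[β]ᵀ = [722]ᵀ.
β = 722/250 = 2.888.

β = 2.888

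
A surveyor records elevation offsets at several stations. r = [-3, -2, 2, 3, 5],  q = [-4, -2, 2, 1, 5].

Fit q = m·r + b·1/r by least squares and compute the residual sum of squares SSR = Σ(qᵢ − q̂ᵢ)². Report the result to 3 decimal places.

SSR = 4.818

Setting ∂/∂m … = 0 gives: 51·m + 5·b = 48;  5·m + (343/450)·b = 14/3.
(Σr·r = 51, Σr·1/r = 5, Σ1/r·1/r = 343/450, Σr·q = 48, Σ1/r·q = 14/3.)
Δ = 51·(343/450) − 5² = 2081/150.
m = (48·(343/450) − 5·(14/3))/(2081/150) = 1988/2081; b = (51·(14/3) − 5·48)/(2081/150) = -300/2081.
Residuals: -2460/2081, -336/2081, 336/2081, -3783/2081, 525/2081; SSR = 10026/2081.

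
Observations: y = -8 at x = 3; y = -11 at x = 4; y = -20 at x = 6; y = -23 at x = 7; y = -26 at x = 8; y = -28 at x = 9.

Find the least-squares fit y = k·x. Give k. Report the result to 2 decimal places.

Forming MᵀM = [[255]] and Mᵀy = [-809]ᵀ gives MᵀM·[k]ᵀ = Mᵀy.
Hence k = -809 / 255 ≈ -3.17255.

k = -3.17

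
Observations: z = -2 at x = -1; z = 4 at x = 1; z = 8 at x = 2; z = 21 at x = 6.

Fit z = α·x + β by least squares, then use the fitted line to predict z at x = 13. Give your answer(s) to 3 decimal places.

Normal-equation sums: Σx·x = 42, Σx = 8, Σ1 = 4.
Moment sums: Σx·z = 148, Σz = 31.
Normal equations: [[42, 8]; [8, 4]]·[α, β]ᵀ = [148, 31]ᵀ.
Determinant 42·4 − 8² = 104.
α = (148·4 − 8·31)/104 = 43/13; β = (42·31 − 8·148)/104 = 59/52.
At x = 13: ẑ = (43/13)·(13) + (59/52)·(1) = 2295/52.

ẑ = 44.135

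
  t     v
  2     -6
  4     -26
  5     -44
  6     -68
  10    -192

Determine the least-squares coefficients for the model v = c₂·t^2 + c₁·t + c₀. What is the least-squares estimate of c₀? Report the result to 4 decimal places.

c₀ = 0.6014

Entries of AᵀA: Σt^2·t^2 = 12193, Σt^2·t = 1413, Σt^2 = 181, Σt·t = 181, Σt = 27, Σ1 = 5.
For Aᵀv: Σt^2·v = -23188, Σt·v = -2664, Σv = -336.
Normal equations: [[12193, 1413, 181]; [1413, 181, 27]; [181, 27, 5]]·[c₂, c₁, c₀]ᵀ = [-23188, -2664, -336]ᵀ.
Row-reducing yields c₂ = -292/143, c₁ = 162/143, c₀ = 86/143.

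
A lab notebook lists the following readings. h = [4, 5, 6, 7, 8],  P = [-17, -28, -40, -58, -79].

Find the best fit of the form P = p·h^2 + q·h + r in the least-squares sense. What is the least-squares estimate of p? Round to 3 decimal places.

Entries of AᵀA: Σh^2·h^2 = 8674, Σh^2·h = 1260, Σh^2 = 190, Σh·h = 190, Σh = 30, Σ1 = 5.
Right-hand side: Σh^2·P = -10310, Σh·P = -1486, ΣP = -222.
Normal equations: [[8674, 1260, 190]; [1260, 190, 30]; [190, 30, 5]]·[p, q, r]ᵀ = [-10310, -1486, -222]ᵀ.
Inverting the 3×3 Gram matrix, [p, q, r]ᵀ = [-13/7, 241/35, -106/7]ᵀ.

p = -1.857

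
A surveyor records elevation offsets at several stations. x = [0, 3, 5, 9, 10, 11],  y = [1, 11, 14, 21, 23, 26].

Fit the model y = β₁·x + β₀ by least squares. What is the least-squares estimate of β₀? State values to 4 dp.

β₀ = 2.7133

Sums needed: Σx·x = 336, Σx = 38, Σ1 = 6.
And Σx·y = 808, Σy = 96.
det = 336·6 − 38² = 572.
β₁ = (808·6 − 38·96)/572 = 300/143; β₀ = (336·96 − 38·808)/572 = 388/143.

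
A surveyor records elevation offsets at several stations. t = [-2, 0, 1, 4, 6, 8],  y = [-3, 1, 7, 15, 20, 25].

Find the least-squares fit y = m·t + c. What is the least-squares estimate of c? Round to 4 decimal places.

With design matrix X, XᵀX = [[121, 17]; [17, 6]] and Xᵀy = [393, 65]ᵀ.
Δ = 121·6 − 17² = 437.
m = (393·6 − 17·65)/437 = 1253/437; c = (121·65 − 17·393)/437 = 1184/437.

c = 2.7094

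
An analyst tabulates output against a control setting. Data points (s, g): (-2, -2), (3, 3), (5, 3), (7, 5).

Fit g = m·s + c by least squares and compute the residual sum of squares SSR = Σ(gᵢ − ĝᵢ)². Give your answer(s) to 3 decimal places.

With design matrix M, MᵀM = [[87, 13]; [13, 4]] and Mᵀg = [63, 9]ᵀ.
Δ = 87·4 − 13² = 179.
m = (63·4 − 13·9)/179 = 135/179; c = (87·9 − 13·63)/179 = -36/179.
Residuals: -52/179, 168/179, -102/179, -14/179; SSR = 232/179.

SSR = 1.296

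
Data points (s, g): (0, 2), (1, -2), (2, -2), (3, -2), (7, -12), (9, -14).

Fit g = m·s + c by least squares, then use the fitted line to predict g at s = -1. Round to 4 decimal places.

Compute the Gram sums: Σs·s = 144, Σs = 22, Σ1 = 6.
Moment sums: Σs·g = -222, Σg = -30.
MᵀM·[m, c]ᵀ = Mᵀg becomes [[144, 22]; [22, 6]]·[m, c]ᵀ = [-222, -30]ᵀ.
Determinant 144·6 − 22² = 380.
m = ((-222)·6 − 22·(-30))/380 = -168/95; c = (144·(-30) − 22·(-222))/380 = 141/95.
At s = -1: ĝ = (-168/95)·(-1) + (141/95)·(1) = 309/95.

ĝ = 3.2526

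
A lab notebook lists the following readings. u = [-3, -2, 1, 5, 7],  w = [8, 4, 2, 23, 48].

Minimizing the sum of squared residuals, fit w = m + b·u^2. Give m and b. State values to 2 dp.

m = 0.01, b = 0.97

With design matrix X, XᵀX = [[5, 88]; [88, 3124]] and Xᵀw = [85, 3017]ᵀ.
Δ = 5·3124 − 88² = 7876.
m = (85·3124 − 88·3017)/7876 = 1/179; b = (5·3017 − 88·85)/7876 = 7605/7876.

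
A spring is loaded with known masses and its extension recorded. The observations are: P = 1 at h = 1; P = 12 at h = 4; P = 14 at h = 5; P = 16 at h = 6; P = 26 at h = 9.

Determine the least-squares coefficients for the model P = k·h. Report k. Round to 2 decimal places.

k = 2.82

Sums needed: Σh·h = 159.
For XᵀP: Σh·P = 449.
Normal equations: [[159]]·[k]ᵀ = [449]ᵀ.
k = 449/159 = 2.8239.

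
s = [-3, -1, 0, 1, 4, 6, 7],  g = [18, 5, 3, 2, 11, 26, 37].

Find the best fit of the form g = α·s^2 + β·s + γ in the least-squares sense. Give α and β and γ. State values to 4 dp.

MᵀM·[α, β, γ]ᵀ = Mᵀg reads: 4036·α + 596·β + 112·γ = 3094;  596·α + 112·β + 14·γ = 402;  112·α + 14·β + 7·γ = 102.
Solving the 3×3 system (Gaussian elimination) gives α = 256/261, β = -1037/522, γ = 5209/1827.

α = 0.9808, β = -1.9866, γ = 2.8511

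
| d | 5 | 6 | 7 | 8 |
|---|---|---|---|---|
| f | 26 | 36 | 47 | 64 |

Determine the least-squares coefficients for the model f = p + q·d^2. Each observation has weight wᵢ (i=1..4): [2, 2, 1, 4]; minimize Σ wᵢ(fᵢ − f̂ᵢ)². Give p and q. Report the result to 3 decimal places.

From the data, Σwᵢ·1 = 9, Σwᵢ·d^2 = 427, Σwᵢ·d^2·d^2 = 22627.
Moment sums: Σwᵢ·f = 427, Σwᵢ·d^2·f = 22579.
XᵀWX·[p, q]ᵀ = XᵀWf becomes [[9, 427]; [427, 22627]]·[p, q]ᵀ = [427, 22579]ᵀ.
det = 9·22627 − 427² = 21314.
p = (427·22627 − 427·22579)/21314 = 10248/10657; q = (9·22579 − 427·427)/21314 = 10441/10657.

p = 0.962, q = 0.980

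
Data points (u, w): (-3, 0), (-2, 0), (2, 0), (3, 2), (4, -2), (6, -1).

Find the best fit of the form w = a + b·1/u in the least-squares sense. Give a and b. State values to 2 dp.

Sums needed: Σ1 = 6, Σ1/u = 5/12, Σ1/u·1/u = 13/16.
Right-hand side: Σw = -1, Σ1/u·w = 0.
AᵀA·[a, b]ᵀ = Aᵀw becomes [[6, 5/12]; [5/12, 13/16]]·[a, b]ᵀ = [-1, 0]ᵀ.
Eliminating b: (13/16)·(row 1) − (5/12)·(row 2) gives (677/144)·a = (13/16)·(-1) − (5/12)·0 = -13/16, so a = -117/677.
Then b = (0 − (5/12)·(-117/677))/(13/16) = 60/677.

a = -0.17, b = 0.09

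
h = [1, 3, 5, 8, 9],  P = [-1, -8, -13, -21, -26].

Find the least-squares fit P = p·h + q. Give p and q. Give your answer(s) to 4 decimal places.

Sums needed: Σh·h = 180, Σh = 26, Σ1 = 5.
And Σh·P = -492, ΣP = -69.
XᵀX·[p, q]ᵀ = XᵀP becomes [[180, 26]; [26, 5]]·[p, q]ᵀ = [-492, -69]ᵀ.
Δ = 180·5 − 26² = 224.
p = ((-492)·5 − 26·(-69))/224 = -333/112; q = (180·(-69) − 26·(-492))/224 = 93/56.

p = -2.9732, q = 1.6607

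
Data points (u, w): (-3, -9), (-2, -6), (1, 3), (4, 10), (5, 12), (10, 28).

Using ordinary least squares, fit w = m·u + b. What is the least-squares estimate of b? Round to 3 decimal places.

b = -0.624

Compute the Gram sums: Σu·u = 155, Σu = 15, Σ1 = 6.
For Aᵀw: Σu·w = 422, Σw = 38.
AᵀA·[m, b]ᵀ = Aᵀw becomes [[155, 15]; [15, 6]]·[m, b]ᵀ = [422, 38]ᵀ.
det = 155·6 − 15² = 705.
m = (422·6 − 15·38)/705 = 654/235; b = (155·38 − 15·422)/705 = -88/141.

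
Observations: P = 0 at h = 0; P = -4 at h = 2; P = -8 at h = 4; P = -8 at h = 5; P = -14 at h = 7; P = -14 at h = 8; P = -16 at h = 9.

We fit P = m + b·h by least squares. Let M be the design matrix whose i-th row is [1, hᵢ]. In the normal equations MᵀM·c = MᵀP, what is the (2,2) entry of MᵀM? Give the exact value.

239

Row 2 ↔ basis h, column 2 ↔ basis h, so (MᵀM)_{2,2} = Σᵢ (h)·(h) = (0)·(0) + (2)·(2) + (4)·(4) + (5)·(5) + (7)·(7) + (8)·(8) + (9)·(9) = 239.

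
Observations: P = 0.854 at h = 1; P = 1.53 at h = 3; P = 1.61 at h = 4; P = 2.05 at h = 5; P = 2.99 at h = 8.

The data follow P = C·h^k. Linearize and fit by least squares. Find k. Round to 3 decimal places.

k = 0.580

With ln Pᵢ as the transformed response and ln hᵢ as the regressor:
AᵀA = [[10.0431, 6.1738]; [6.1738, 5]], rhs = [4.5603, 2.5568]ᵀ  (here Σln h = 6.1738, Σ(ln h)² = 10.0431, Σln P = 2.5568, Σln h·ln P = 4.5603).
Solving (det = 12.1000): k = 0.57986, ln C = -0.20463.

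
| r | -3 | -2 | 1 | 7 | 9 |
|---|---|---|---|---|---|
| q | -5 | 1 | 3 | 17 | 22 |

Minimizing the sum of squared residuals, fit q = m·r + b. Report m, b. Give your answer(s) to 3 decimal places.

m = 2.099, b = 2.563

Setting ∂/∂m … = 0 gives: 144·m + 12·b = 333;  12·m + 5·b = 38.
(Σr·r = 144, Σr = 12, Σ1 = 5, Σr·q = 333, Σq = 38.)
Eliminating b: 5·(row 1) − 12·(row 2) gives 576·m = 5·333 − 12·38 = 1209, so m = 403/192.
Then b = (38 − 12·(403/192))/5 = 41/16.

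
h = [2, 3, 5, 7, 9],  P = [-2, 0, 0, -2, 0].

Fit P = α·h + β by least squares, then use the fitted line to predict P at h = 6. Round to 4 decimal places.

P̂ = -0.7317

Setting ∂/∂α … = 0 gives: 168·α + 26·β = -18;  26·α + 5·β = -4.
(Σh·h = 168, Σh = 26, Σ1 = 5, Σh·P = -18, ΣP = -4.)
Eliminating β: 5·(row 1) − 26·(row 2) gives 164·α = 5·(-18) − 26·(-4) = 14, so α = 7/82.
Then β = ((-4) − 26·(7/82))/5 = -51/41.
At h = 6: P̂ = (7/82)·(6) + (-51/41)·(1) = -30/41.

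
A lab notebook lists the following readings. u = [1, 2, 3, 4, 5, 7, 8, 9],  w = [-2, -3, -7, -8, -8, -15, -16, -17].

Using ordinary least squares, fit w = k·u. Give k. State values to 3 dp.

Setting ∂/∂k … = 0 gives: 249·k = -487.
(Σu·u = 249, Σu·w = -487.)
k = (-487)/249 = -1.95582.

k = -1.956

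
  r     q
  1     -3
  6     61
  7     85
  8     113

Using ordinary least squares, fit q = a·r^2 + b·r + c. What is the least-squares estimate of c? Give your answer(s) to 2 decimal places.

c = -4.46

Entries of XᵀX: Σr^2·r^2 = 7794, Σr^2·r = 1072, Σr^2 = 150, Σr·r = 150, Σr = 22, Σ1 = 4.
Right-hand side: Σr^2·q = 13590, Σr·q = 1862, Σq = 256.
Normal equations: [[7794, 1072, 150]; [1072, 150, 22]; [150, 22, 4]]·[a, b, c]ᵀ = [13590, 1862, 256]ᵀ.
Inverting the 3×3 Gram matrix, [a, b, c]ᵀ = [893/473, -201/473, -2110/473]ᵀ.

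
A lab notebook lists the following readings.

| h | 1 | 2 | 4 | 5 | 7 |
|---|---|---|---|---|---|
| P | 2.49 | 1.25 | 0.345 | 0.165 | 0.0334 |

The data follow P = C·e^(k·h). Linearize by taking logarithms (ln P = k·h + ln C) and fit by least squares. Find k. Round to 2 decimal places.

Let Y = ln P. Fitting Y = k·h + ln C by least squares:
Σh = 19.0000, Σ(h)² = 95.0000, Σln P = -5.1298, Σh·ln P = -35.7017.
Normal system: [[95.0000, 19.0000]; [19.0000, 5]]·[k, ln C]ᵀ = [-35.7017, -5.1298]ᵀ.
Δ = 95.0000·5 − (19.0000)² = 114.0000; k = (-35.7017·5 − 19.0000·-5.1298)/114.0000 = -0.71090, ln C = (95.0000·-5.1298 − 19.0000·-35.7017)/114.0000 = 1.67546.

k = -0.71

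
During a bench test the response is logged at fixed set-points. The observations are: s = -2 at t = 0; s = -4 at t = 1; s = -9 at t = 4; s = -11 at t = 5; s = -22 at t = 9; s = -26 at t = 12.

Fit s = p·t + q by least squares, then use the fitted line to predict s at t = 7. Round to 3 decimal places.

Setting ∂/∂p … = 0 gives: 267·p + 31·q = -605;  31·p + 6·q = -74.
(Σt·t = 267, Σt = 31, Σ1 = 6, Σt·s = -605, Σs = -74.)
Determinant 267·6 − 31² = 641.
p = ((-605)·6 − 31·(-74))/641 = -1336/641; q = (267·(-74) − 31·(-605))/641 = -1003/641.
At t = 7: ŝ = (-1336/641)·(7) + (-1003/641)·(1) = -10355/641.

ŝ = -16.154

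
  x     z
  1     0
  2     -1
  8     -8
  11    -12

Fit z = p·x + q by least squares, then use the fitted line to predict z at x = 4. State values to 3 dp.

With design matrix A, AᵀA = [[190, 22]; [22, 4]] and Aᵀz = [-198, -21]ᵀ.
Eliminating q: 4·(row 1) − 22·(row 2) gives 276·p = 4·(-198) − 22·(-21) = -330, so p = -55/46.
Then q = ((-21) − 22·(-55/46))/4 = 61/46.
At x = 4: ẑ = (-55/46)·(4) + (61/46)·(1) = -159/46.

ẑ = -3.457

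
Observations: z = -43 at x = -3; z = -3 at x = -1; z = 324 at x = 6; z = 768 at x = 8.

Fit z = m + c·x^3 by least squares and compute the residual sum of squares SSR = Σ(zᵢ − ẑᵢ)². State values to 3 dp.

The normal system MᵀM·[m, c]ᵀ = Mᵀz is [[4, 700]; [700, 309530]]·[m, c]ᵀ = [1046, 464364]ᵀ.
det = 4·309530 − 700² = 748120.
m = (1046·309530 − 700·464364)/748120 = -64321/37406; c = (4·464364 − 700·1046)/748120 = 140657/93515.
Residuals: -125207/187030, 41829/187030, 155501/187030, -72123/187030; SSR = 125137/93515.

SSR = 1.338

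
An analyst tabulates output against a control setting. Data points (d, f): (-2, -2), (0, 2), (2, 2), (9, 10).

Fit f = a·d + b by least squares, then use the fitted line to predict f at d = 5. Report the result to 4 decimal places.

f̂ = 5.8400

AᵀA·[a, b]ᵀ = Aᵀf reads: 89·a + 9·b = 98;  9·a + 4·b = 12.
(Σd·d = 89, Σd = 9, Σ1 = 4, Σd·f = 98, Σf = 12.)
Δ = 89·4 − 9² = 275.
a = (98·4 − 9·12)/275 = 284/275; b = (89·12 − 9·98)/275 = 186/275.
At d = 5: f̂ = (284/275)·(5) + (186/275)·(1) = 146/25.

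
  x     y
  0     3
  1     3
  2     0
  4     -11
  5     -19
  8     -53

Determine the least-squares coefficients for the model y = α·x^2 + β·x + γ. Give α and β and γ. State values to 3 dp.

The normal equations are: 4994·α + 710·β + 110·γ = -4040;  710·α + 110·β + 20·γ = -560;  110·α + 20·β + 6·γ = -77.
(Σx^2·x^2 = 4994, Σx^2·x = 710, Σx^2 = 110, Σx·x = 110, Σx = 20, Σ1 = 6, Σx^2·y = -4040, Σx·y = -560, Σy = -77.)
Inverting the 3×3 Gram matrix, [α, β, γ]ᵀ = [-975/1114, -73/1114, 1911/557]ᵀ.

α = -0.875, β = -0.066, γ = 3.431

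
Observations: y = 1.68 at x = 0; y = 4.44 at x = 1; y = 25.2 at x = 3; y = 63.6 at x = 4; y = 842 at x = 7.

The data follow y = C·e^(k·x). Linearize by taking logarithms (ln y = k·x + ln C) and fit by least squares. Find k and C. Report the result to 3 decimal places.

k = 0.885, C = 1.767

Let Y = ln y. Fitting Y = k·x + ln C by least squares:
AᵀA = [[75.0000, 15.0000]; [15.0000, 5]], rhs = [74.9321, 16.1247]ᵀ  (here Σx = 15.0000, Σ(x)² = 75.0000, Σln y = 16.1247, Σx·ln y = 74.9321).
Solving (det = 150.0000): k = 0.88527, ln C = 0.56913, so C = exp(0.56913) = 1.76673.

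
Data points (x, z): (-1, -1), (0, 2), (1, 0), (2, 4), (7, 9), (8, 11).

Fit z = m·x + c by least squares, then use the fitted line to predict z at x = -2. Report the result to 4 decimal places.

ẑ = -1.9176

Setting ∂/∂m … = 0 gives: 119·m + 17·c = 160;  17·m + 6·c = 25.
Δ = 119·6 − 17² = 425.
m = (160·6 − 17·25)/425 = 107/85; c = (119·25 − 17·160)/425 = 3/5.
At x = -2: ẑ = (107/85)·(-2) + (3/5)·(1) = -163/85.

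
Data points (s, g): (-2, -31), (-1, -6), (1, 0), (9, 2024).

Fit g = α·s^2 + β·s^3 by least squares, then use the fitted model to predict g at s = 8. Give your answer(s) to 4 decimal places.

Setting ∂/∂α … = 0 gives: 6579·α + 59017·β = 163814;  59017·α + 531507·β = 1475750.
Eliminating β: 531507·(row 1) − 59017·(row 2) gives 13778264·α = 531507·163814 − 59017·1475750 = -26050052, so α = -6512513/3444566.
Then β = (1475750 − 59017·(-6512513/3444566))/531507 = 10287103/3444566.
At s = 8: ĝ = (-6512513/3444566)·(64) + (10287103/3444566)·(512) = 2425097952/1722283.

ĝ = 1408.0717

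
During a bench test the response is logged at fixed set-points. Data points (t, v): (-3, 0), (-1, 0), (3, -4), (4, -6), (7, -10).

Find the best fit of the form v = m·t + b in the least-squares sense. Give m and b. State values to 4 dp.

m = -1.0313, b = -1.9375

The normal system MᵀM·[m, b]ᵀ = Mᵀv is [[84, 10]; [10, 5]]·[m, b]ᵀ = [-106, -20]ᵀ.
det = 84·5 − 10² = 320.
m = ((-106)·5 − 10·(-20))/320 = -33/32; b = (84·(-20) − 10·(-106))/320 = -31/16.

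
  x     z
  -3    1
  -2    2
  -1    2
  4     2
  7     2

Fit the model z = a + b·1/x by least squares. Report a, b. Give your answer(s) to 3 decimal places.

a = 1.813, b = 0.044

Setting ∂/∂a … = 0 gives: 5·a + (-121/84)·b = 9;  (-121/84)·a + (10189/7056)·b = -107/42.
Δ = 5·(10189/7056) − (-121/84)² = 2269/441.
a = (9·(10189/7056) − (-121/84)·(-107/42))/(2269/441) = 65807/36304; b = (5·(-107/42) − (-121/84)·9)/(2269/441) = 399/9076.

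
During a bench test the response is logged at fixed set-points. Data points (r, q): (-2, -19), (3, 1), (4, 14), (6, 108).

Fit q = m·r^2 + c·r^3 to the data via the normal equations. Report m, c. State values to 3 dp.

m = -2.999, c = 0.998

Entries of MᵀM: Σr^2·r^2 = 1649, Σr^2·r^3 = 9011, Σr^3·r^3 = 51545.
For Mᵀq: Σr^2·q = 4045, Σr^3·q = 24403.
Normal equations: [[1649, 9011]; [9011, 51545]]·[m, c]ᵀ = [4045, 24403]ᵀ.
Δ = 1649·51545 − 9011² = 3799584.
m = (4045·51545 − 9011·24403)/3799584 = -4007/1336; c = (1649·24403 − 9011·4045)/3799584 = 1333/1336.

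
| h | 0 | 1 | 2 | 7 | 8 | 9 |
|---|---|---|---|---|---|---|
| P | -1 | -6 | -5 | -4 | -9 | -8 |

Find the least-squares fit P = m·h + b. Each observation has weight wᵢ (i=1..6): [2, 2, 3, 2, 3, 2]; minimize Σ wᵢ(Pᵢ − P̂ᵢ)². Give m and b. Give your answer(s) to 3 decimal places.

m = -0.532, b = -3.282

Forming XᵀWX = [[466, 64]; [64, 14]] and XᵀWP = [-458, -80]ᵀ gives XᵀWX·[m, b]ᵀ = XᵀWP.
Eliminating b: 14·(row 1) − 64·(row 2) gives 2428·m = 14·(-458) − 64·(-80) = -1292, so m = -323/607.
Then b = ((-80) − 64·(-323/607))/14 = -1992/607.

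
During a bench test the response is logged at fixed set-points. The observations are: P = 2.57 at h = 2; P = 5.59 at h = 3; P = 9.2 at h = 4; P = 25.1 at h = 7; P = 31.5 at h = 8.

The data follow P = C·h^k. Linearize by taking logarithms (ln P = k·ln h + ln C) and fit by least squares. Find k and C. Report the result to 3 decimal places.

With ln Pᵢ as the transformed response and ln hᵢ as the regressor:
Σln h = 7.2034, Σ(ln h)² = 11.7199, Σln P = 11.5569, Σln h·ln P = 19.0669.
Normal system: [[11.7199, 7.2034]; [7.2034, 5]]·[k, ln C]ᵀ = [19.0669, 11.5569]ᵀ.
Slope k = (n·Σln h·ln P − Σln h·Σln P)/(n·Σ(ln h)² − (Σln h)²) = (5·19.0669 − 7.2034·11.5569)/6.7102 = 1.80099; ln C = (Σln P − k·Σln h)/n = -0.28326, so C = exp(-0.28326) = 0.75332.

k = 1.801, C = 0.753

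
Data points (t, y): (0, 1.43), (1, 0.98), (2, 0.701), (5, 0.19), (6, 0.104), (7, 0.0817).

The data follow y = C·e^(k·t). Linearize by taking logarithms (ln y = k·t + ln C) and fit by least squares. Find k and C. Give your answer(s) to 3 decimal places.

With ln yᵢ as the transformed response and tᵢ as the regressor:
Sums: Σt = 21.0000, Σ(t)² = 115.0000, Σln y = -6.4466, Σt·ln y = -40.1474.
Normal system: [[115.0000, 21.0000]; [21.0000, 6]]·[k, ln C]ᵀ = [-40.1474, -6.4466]ᵀ.
Solving (det = 249.0000): k = -0.42372, ln C = 0.40860, so C = exp(0.40860) = 1.50470.

k = -0.424, C = 1.505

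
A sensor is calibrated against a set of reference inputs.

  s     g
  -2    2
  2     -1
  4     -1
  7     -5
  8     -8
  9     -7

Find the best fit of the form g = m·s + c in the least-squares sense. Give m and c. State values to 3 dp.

m = -0.901, c = 0.870

Normal-equation sums: Σs·s = 218, Σs = 28, Σ1 = 6.
For Aᵀg: Σs·g = -172, Σg = -20.
Normal equations: [[218, 28]; [28, 6]]·[m, c]ᵀ = [-172, -20]ᵀ.
Δ = 218·6 − 28² = 524.
m = ((-172)·6 − 28·(-20))/524 = -118/131; c = (218·(-20) − 28·(-172))/524 = 114/131.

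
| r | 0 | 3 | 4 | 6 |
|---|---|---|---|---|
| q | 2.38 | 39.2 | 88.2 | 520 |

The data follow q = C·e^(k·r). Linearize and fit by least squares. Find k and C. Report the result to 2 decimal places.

k = 0.90, C = 2.46

Let Y = ln q. Fitting Y = k·r + ln C by least squares:
Σr = 13.0000, Σ(r)² = 61.0000, Σln q = 15.2692, Σr·ln q = 66.4474.
Equations: 61.0000·k + 13.0000·ln C = 66.4474;  13.0000·k + 4·ln C = 15.2692.
Slope k = (n·Σr·ln q − Σr·Σln q)/(n·Σ(r)² − (Σr)²) = (4·66.4474 − 13.0000·15.2692)/75.0000 = 0.89720; ln C = (Σln q − k·Σr)/n = 0.90141, so C = exp(0.90141) = 2.46306.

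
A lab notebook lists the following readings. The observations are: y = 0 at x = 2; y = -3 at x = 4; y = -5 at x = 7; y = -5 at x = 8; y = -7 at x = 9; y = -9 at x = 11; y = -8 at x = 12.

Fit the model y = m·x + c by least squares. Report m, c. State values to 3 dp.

m = -0.835, c = 1.033

With design matrix A, AᵀA = [[479, 53]; [53, 7]] and Aᵀy = [-345, -37]ᵀ.
det = 479·7 − 53² = 544.
m = ((-345)·7 − 53·(-37))/544 = -227/272; c = (479·(-37) − 53·(-345))/544 = 281/272.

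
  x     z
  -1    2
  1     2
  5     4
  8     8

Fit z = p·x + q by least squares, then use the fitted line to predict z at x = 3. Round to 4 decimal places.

The normal equations are: 91·p + 13·q = 84;  13·p + 4·q = 16.
Eliminating q: 4·(row 1) − 13·(row 2) gives 195·p = 4·84 − 13·16 = 128, so p = 128/195.
Then q = (16 − 13·(128/195))/4 = 28/15.
At x = 3: ẑ = (128/195)·(3) + (28/15)·(1) = 748/195.

ẑ = 3.8359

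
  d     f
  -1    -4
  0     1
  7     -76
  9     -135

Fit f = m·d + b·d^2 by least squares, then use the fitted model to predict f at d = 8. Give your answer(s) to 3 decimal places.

Entries of XᵀX: Σd·d = 131, Σd·d^2 = 1071, Σd^2·d^2 = 8963.
Moment sums: Σd·f = -1743, Σd^2·f = -14663.
XᵀX·[m, b]ᵀ = Xᵀf becomes [[131, 1071]; [1071, 8963]]·[m, b]ᵀ = [-1743, -14663]ᵀ.
det = 131·8963 − 1071² = 27112.
m = ((-1743)·8963 − 1071·(-14663))/27112 = 20391/6778; b = (131·(-14663) − 1071·(-1743))/27112 = -13525/6778.
At d = 8: f̂ = (20391/6778)·(8) + (-13525/6778)·(64) = -351236/3389.

f̂ = -103.640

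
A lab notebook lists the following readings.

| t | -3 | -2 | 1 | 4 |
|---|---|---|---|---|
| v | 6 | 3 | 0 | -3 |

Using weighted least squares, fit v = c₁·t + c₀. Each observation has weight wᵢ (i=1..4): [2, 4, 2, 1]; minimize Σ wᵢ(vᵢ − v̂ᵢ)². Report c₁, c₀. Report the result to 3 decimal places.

c₁ = -1.188, c₀ = 1.277

Entries of AᵀWA: Σwᵢ·t·t = 52, Σwᵢ·t = -8, Σwᵢ·1 = 9.
Moment sums: Σwᵢ·t·v = -72, Σwᵢ·v = 21.
So AᵀWA·[c₁, c₀]ᵀ = AᵀWv: [[52, -8]; [-8, 9]]·[c₁, c₀]ᵀ = [-72, 21]ᵀ.
Eliminating c₀: 9·(row 1) − (-8)·(row 2) gives 404·c₁ = 9·(-72) − (-8)·21 = -480, so c₁ = -120/101.
Then c₀ = (21 − (-8)·(-120/101))/9 = 129/101.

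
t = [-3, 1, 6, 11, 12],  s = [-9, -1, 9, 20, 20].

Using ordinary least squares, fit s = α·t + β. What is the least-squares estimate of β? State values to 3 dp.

Sums needed: Σt·t = 311, Σt = 27, Σ1 = 5.
Moment sums: Σt·s = 540, Σs = 39.
det = 311·5 − 27² = 826.
α = (540·5 − 27·39)/826 = 1647/826; β = (311·39 − 27·540)/826 = -2451/826.

β = -2.967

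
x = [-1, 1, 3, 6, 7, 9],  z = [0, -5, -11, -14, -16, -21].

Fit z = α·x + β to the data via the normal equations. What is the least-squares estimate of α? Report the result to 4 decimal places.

AᵀA·[α, β]ᵀ = Aᵀz reads: 177·α + 25·β = -423;  25·α + 6·β = -67.
det = 177·6 − 25² = 437.
α = ((-423)·6 − 25·(-67))/437 = -863/437; β = (177·(-67) − 25·(-423))/437 = -1284/437.

α = -1.9748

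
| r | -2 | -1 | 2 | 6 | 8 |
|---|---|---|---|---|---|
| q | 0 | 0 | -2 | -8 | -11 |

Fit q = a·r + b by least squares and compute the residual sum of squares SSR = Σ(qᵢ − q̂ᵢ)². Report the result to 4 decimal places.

SSR = 3.8165

XᵀX·[a, b]ᵀ = Xᵀq reads: 109·a + 13·b = -140;  13·a + 5·b = -21.
Determinant 109·5 − 13² = 376.
a = ((-140)·5 − 13·(-21))/376 = -427/376; b = (109·(-21) − 13·(-140))/376 = -469/376.
Residuals: -385/376, 21/188, 571/376, 23/376, -251/376; SSR = 1435/376.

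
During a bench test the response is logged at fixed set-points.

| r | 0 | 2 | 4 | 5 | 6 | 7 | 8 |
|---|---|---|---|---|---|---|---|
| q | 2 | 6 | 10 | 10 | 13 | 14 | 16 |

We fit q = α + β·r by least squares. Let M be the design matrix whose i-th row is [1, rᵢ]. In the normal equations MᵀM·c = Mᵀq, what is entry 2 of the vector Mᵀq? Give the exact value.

Entry 2 ↔ basis r, so (Mᵀq)_{2} = Σᵢ (r)·qᵢ = (0)·(2) + (2)·(6) + (4)·(10) + (5)·(10) + (6)·(13) + (7)·(14) + (8)·(16) = 406.

406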